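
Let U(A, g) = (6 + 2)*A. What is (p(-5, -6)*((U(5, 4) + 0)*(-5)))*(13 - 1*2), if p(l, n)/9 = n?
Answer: 118800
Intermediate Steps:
p(l, n) = 9*n
U(A, g) = 8*A
(p(-5, -6)*((U(5, 4) + 0)*(-5)))*(13 - 1*2) = ((9*(-6))*((8*5 + 0)*(-5)))*(13 - 1*2) = (-54*(40 + 0)*(-5))*(13 - 2) = -2160*(-5)*11 = -54*(-200)*11 = 10800*11 = 118800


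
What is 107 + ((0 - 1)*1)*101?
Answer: 6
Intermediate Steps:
107 + ((0 - 1)*1)*101 = 107 - 1*1*101 = 107 - 1*101 = 107 - 101 = 6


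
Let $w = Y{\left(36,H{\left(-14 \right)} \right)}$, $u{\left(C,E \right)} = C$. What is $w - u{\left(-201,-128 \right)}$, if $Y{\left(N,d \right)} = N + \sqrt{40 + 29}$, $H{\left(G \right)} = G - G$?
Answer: $237 + \sqrt{69} \approx 245.31$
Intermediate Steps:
$H{\left(G \right)} = 0$
$Y{\left(N,d \right)} = N + \sqrt{69}$
$w = 36 + \sqrt{69} \approx 44.307$
$w - u{\left(-201,-128 \right)} = \left(36 + \sqrt{69}\right) - -201 = \left(36 + \sqrt{69}\right) + 201 = 237 + \sqrt{69}$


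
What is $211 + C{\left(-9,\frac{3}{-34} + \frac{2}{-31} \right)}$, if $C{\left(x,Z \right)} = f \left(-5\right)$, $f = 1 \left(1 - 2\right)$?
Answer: $216$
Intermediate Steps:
$f = -1$ ($f = 1 \left(-1\right) = -1$)
$C{\left(x,Z \right)} = 5$ ($C{\left(x,Z \right)} = \left(-1\right) \left(-5\right) = 5$)
$211 + C{\left(-9,\frac{3}{-34} + \frac{2}{-31} \right)} = 211 + 5 = 216$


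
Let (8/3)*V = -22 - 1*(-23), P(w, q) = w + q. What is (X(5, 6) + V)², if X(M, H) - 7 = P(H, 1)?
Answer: 13225/64 ≈ 206.64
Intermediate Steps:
P(w, q) = q + w
X(M, H) = 8 + H (X(M, H) = 7 + (1 + H) = 8 + H)
V = 3/8 (V = 3*(-22 - 1*(-23))/8 = 3*(-22 + 23)/8 = (3/8)*1 = 3/8 ≈ 0.37500)
(X(5, 6) + V)² = ((8 + 6) + 3/8)² = (14 + 3/8)² = (115/8)² = 13225/64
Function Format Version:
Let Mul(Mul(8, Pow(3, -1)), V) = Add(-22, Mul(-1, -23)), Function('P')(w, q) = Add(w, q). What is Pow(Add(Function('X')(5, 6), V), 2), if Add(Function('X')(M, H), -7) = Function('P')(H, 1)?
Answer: Rational(13225, 64) ≈ 206.64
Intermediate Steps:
Function('P')(w, q) = Add(q, w)
Function('X')(M, H) = Add(8, H) (Function('X')(M, H) = Add(7, Add(1, H)) = Add(8, H))
V = Rational(3, 8) (V = Mul(Rational(3, 8), Add(-22, Mul(-1, -23))) = Mul(Rational(3, 8), Add(-22, 23)) = Mul(Rational(3, 8), 1) = Rational(3, 8) ≈ 0.37500)
Pow(Add(Function('X')(5, 6), V), 2) = Pow(Add(Add(8, 6), Rational(3, 8)), 2) = Pow(Add(14, Rational(3, 8)), 2) = Pow(Rational(115, 8), 2) = Rational(13225, 64)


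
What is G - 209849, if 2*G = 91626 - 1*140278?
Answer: -234175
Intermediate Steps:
G = -24326 (G = (91626 - 1*140278)/2 = (91626 - 140278)/2 = (½)*(-48652) = -24326)
G - 209849 = -24326 - 209849 = -234175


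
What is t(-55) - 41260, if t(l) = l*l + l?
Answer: -38290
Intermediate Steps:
t(l) = l + l**2 (t(l) = l**2 + l = l + l**2)
t(-55) - 41260 = -55*(1 - 55) - 41260 = -55*(-54) - 41260 = 2970 - 41260 = -38290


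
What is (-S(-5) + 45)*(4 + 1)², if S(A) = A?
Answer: 1250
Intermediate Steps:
(-S(-5) + 45)*(4 + 1)² = (-1*(-5) + 45)*(4 + 1)² = (5 + 45)*5² = 50*25 = 1250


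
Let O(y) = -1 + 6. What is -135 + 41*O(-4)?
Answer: 70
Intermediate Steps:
O(y) = 5
-135 + 41*O(-4) = -135 + 41*5 = -135 + 205 = 70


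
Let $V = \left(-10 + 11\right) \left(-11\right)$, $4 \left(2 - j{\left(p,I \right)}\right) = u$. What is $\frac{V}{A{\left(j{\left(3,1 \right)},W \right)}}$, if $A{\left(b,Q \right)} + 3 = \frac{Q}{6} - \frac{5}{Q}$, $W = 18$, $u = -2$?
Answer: $\frac{198}{5} \approx 39.6$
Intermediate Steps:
$j{\left(p,I \right)} = \frac{5}{2}$ ($j{\left(p,I \right)} = 2 - - \frac{1}{2} = 2 + \frac{1}{2} = \frac{5}{2}$)
$A{\left(b,Q \right)} = -3 - \frac{5}{Q} + \frac{Q}{6}$ ($A{\left(b,Q \right)} = -3 + \left(\frac{Q}{6} - \frac{5}{Q}\right) = -3 + \left(- \frac{5}{Q} + \frac{Q}{6}\right) = -3 - \frac{5}{Q} + \frac{Q}{6}$)
$V = -11$ ($V = 1 \left(-11\right) = -11$)
$\frac{V}{A{\left(j{\left(3,1 \right)},W \right)}} = - \frac{11}{-3 - \frac{5}{18} + \frac{1}{6} \cdot 18} = - \frac{11}{-3 - \frac{5}{18} + 3} = - \frac{11}{- \frac{5}{18}} = \left(-11\right) \left(- \frac{18}{5}\right) = \frac{198}{5}$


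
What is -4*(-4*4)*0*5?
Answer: 0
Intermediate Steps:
-4*(-4*4)*0*5 = -(-64)*0*5 = -4*0*5 = 0*5 = 0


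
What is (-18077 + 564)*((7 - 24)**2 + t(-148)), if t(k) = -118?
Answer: -2994723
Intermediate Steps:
(-18077 + 564)*((7 - 24)**2 + t(-148)) = (-18077 + 564)*((7 - 24)**2 - 118) = -17513*((-17)**2 - 118) = -17513*(289 - 118) = -17513*171 = -2994723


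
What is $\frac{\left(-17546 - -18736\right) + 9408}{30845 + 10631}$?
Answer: $\frac{5299}{20738} \approx 0.25552$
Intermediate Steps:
$\frac{\left(-17546 - -18736\right) + 9408}{30845 + 10631} = \frac{\left(-17546 + 18736\right) + 9408}{41476} = \left(1190 + 9408\right) \frac{1}{41476} = 10598 \cdot \frac{1}{41476} = \frac{5299}{20738}$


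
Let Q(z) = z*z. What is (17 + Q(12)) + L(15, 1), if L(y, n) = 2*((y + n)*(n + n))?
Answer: 225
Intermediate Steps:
Q(z) = z²
L(y, n) = 4*n*(n + y) (L(y, n) = 2*((n + y)*(2*n)) = 2*(2*n*(n + y)) = 4*n*(n + y))
(17 + Q(12)) + L(15, 1) = (17 + 12²) + 4*1*(1 + 15) = (17 + 144) + 4*1*16 = 161 + 64 = 225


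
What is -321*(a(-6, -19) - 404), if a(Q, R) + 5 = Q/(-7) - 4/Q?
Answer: 915599/7 ≈ 1.3080e+5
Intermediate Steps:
a(Q, R) = -5 - 4/Q - Q/7 (a(Q, R) = -5 + (Q/(-7) - 4/Q) = -5 + (Q*(-1/7) - 4/Q) = -5 + (-Q/7 - 4/Q) = -5 + (-4/Q - Q/7) = -5 - 4/Q - Q/7)
-321*(a(-6, -19) - 404) = -321*((-5 - 4/(-6) - 1/7*(-6)) - 404) = -321*((-5 - 4*(-1/6) + 6/7) - 404) = -321*((-5 + 2/3 + 6/7) - 404) = -321*(-73/21 - 404) = -321*(-8557/21) = 915599/7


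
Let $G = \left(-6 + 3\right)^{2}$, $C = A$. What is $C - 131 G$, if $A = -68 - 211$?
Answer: $-1458$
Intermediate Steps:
$A = -279$ ($A = -68 - 211 = -279$)
$C = -279$
$G = 9$ ($G = \left(-3\right)^{2} = 9$)
$C - 131 G = -279 - 1179 = -1458$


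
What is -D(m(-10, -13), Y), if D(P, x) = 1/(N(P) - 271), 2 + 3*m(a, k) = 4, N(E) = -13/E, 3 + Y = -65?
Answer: 2/581 ≈ 0.0034423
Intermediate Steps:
Y = -68 (Y = -3 - 65 = -68)
m(a, k) = ⅔ (m(a, k) = -⅔ + (⅓)*4 = -⅔ + 4/3 = ⅔)
D(P, x) = 1/(-271 - 13/P) (D(P, x) = 1/(-13/P - 271) = 1/(-271 - 13/P))
-D(m(-10, -13), Y) = -(-1)*2/(3*(13 + 271*(⅔))) = -(-1)*2/(3*(13 + 542/3)) = -(-1)*2/(3*581/3) = -(-1)*2*3/(3*581) = -1*(-2/581) = 2/581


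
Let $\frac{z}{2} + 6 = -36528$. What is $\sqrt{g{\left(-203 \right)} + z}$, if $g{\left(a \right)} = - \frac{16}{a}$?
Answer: $\frac{2 i \sqrt{752763991}}{203} \approx 270.31 i$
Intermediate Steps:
$z = -73068$ ($z = -12 + 2 \left(-36528\right) = -12 - 73056 = -73068$)
$\sqrt{g{\left(-203 \right)} + z} = \sqrt{- \frac{16}{-203} - 73068} = \sqrt{\left(-16\right) \left(- \frac{1}{203}\right) - 73068} = \sqrt{\frac{16}{203} - 73068} = \sqrt{- \frac{14832788}{203}} = \frac{2 i \sqrt{752763991}}{203}$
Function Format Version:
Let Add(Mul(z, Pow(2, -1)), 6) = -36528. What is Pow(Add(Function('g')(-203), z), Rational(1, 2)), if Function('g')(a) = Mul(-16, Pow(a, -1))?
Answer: Mul(Rational(2, 203), I, Pow(752763991, Rational(1, 2))) ≈ Mul(270.31, I)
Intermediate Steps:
z = -73068 (z = Add(-12, Mul(2, -36528)) = Add(-12, -73056) = -73068)
Pow(Add(Function('g')(-203), z), Rational(1, 2)) = Pow(Add(Mul(-16, Pow(-203, -1)), -73068), Rational(1, 2)) = Pow(Add(Mul(-16, Rational(-1, 203)), -73068), Rational(1, 2)) = Pow(Add(Rational(16, 203), -73068), Rational(1, 2)) = Pow(Rational(-14832788, 203), Rational(1, 2)) = Mul(Rational(2, 203), I, Pow(752763991, Rational(1, 2)))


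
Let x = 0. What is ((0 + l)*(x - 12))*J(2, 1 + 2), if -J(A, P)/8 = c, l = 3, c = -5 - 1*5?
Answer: -2880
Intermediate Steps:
c = -10 (c = -5 - 5 = -10)
J(A, P) = 80 (J(A, P) = -8*(-10) = 80)
((0 + l)*(x - 12))*J(2, 1 + 2) = ((0 + 3)*(0 - 12))*80 = (3*(-12))*80 = -36*80 = -2880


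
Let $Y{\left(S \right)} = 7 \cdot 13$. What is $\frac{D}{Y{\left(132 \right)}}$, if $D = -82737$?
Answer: $- \frac{82737}{91} \approx -909.2$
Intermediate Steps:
$Y{\left(S \right)} = 91$
$\frac{D}{Y{\left(132 \right)}} = - \frac{82737}{91}$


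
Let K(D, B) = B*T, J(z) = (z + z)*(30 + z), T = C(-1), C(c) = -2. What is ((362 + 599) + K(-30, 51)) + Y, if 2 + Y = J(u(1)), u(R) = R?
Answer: 919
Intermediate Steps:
T = -2
J(z) = 2*z*(30 + z) (J(z) = (2*z)*(30 + z) = 2*z*(30 + z))
K(D, B) = -2*B (K(D, B) = B*(-2) = -2*B)
Y = 60 (Y = -2 + 2*1*(30 + 1) = -2 + 2*1*31 = -2 + 62 = 60)
((362 + 599) + K(-30, 51)) + Y = ((362 + 599) - 2*51) + 60 = (961 - 102) + 60 = 859 + 60 = 919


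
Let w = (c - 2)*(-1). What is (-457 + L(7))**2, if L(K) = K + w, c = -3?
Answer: 198025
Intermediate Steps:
w = 5 (w = (-3 - 2)*(-1) = -5*(-1) = 5)
L(K) = 5 + K (L(K) = K + 5 = 5 + K)
(-457 + L(7))**2 = (-457 + (5 + 7))**2 = (-457 + 12)**2 = (-445)**2 = 198025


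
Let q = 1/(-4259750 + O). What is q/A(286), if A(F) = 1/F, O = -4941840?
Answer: -143/4600795 ≈ -3.1082e-5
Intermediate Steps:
q = -1/9201590 (q = 1/(-4259750 - 4941840) = 1/(-9201590) = -1/9201590 ≈ -1.0868e-7)
q/A(286) = -1/(9201590*(1/286)) = -1/(9201590*1/286) = -1/9201590*286 = -143/4600795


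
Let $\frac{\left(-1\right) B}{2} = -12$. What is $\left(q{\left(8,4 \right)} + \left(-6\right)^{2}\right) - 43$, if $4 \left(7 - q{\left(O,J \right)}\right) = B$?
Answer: $-6$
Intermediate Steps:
$B = 24$ ($B = \left(-2\right) \left(-12\right) = 24$)
$q{\left(O,J \right)} = 1$ ($q{\left(O,J \right)} = 7 - 6 = 1$)
$\left(q{\left(8,4 \right)} + \left(-6\right)^{2}\right) - 43 = \left(1 + \left(-6\right)^{2}\right) - 43 = \left(1 + 36\right) - 43 = 37 - 43 = -6$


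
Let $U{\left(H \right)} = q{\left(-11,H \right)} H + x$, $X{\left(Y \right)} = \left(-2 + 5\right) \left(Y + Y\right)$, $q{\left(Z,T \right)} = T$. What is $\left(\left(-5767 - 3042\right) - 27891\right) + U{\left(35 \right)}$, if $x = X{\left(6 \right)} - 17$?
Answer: $-35456$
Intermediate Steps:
$X{\left(Y \right)} = 6 Y$ ($X{\left(Y \right)} = 3 \cdot 2 Y = 6 Y$)
$x = 19$ ($x = 6 \cdot 6 - 17 = 36 - 17 = 19$)
$U{\left(H \right)} = 19 + H^{2}$ ($U{\left(H \right)} = H H + 19 = H^{2} + 19 = 19 + H^{2}$)
$\left(\left(-5767 - 3042\right) - 27891\right) + U{\left(35 \right)} = \left(\left(-5767 - 3042\right) - 27891\right) + \left(19 + 35^{2}\right) = \left(-8809 - 27891\right) + \left(19 + 1225\right) = -36700 + 1244 = -35456$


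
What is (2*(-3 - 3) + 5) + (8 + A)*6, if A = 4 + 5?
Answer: 95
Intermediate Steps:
A = 9
(2*(-3 - 3) + 5) + (8 + A)*6 = (2*(-3 - 3) + 5) + (8 + 9)*6 = (2*(-6) + 5) + 17*6 = (-12 + 5) + 102 = -7 + 102 = 95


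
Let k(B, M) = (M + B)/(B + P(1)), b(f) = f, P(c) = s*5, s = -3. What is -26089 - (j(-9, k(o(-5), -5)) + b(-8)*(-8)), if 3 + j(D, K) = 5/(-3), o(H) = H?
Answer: -78445/3 ≈ -26148.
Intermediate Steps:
P(c) = -15 (P(c) = -3*5 = -15)
k(B, M) = (B + M)/(-15 + B) (k(B, M) = (M + B)/(B - 15) = (B + M)/(-15 + B))
j(D, K) = -14/3 (j(D, K) = -3 + 5/(-3) = -3 + 5*(-⅓) = -3 - 5/3 = -14/3)
-26089 - (j(-9, k(o(-5), -5)) + b(-8)*(-8)) = -26089 - (-14/3 - 8*(-8)) = -26089 - (-14/3 + 64) = -26089 - 1*178/3 = -26089 - 178/3 = -78445/3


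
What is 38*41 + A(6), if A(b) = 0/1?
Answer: 1558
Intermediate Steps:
A(b) = 0 (A(b) = 0*1 = 0)
38*41 + A(6) = 38*41 + 0 = 1558 + 0 = 1558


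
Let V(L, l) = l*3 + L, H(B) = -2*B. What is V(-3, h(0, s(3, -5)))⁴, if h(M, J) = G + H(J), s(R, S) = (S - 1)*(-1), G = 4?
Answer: 531441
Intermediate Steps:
s(R, S) = 1 - S (s(R, S) = (-1 + S)*(-1) = 1 - S)
h(M, J) = 4 - 2*J
V(L, l) = L + 3*l (V(L, l) = 3*l + L = L + 3*l)
V(-3, h(0, s(3, -5)))⁴ = (-3 + 3*(4 - 2*(1 - 1*(-5))))⁴ = (-3 + 3*(4 - 2*(1 + 5)))⁴ = (-3 + 3*(4 - 2*6))⁴ = (-3 + 3*(4 - 12))⁴ = (-3 + 3*(-8))⁴ = (-3 - 24)⁴ = (-27)⁴ = 531441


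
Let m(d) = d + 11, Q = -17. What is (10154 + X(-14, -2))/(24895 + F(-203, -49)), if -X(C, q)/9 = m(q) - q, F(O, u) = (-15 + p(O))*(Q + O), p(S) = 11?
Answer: 2011/5155 ≈ 0.39011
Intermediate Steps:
m(d) = 11 + d
F(O, u) = 68 - 4*O (F(O, u) = (-15 + 11)*(-17 + O) = -4*(-17 + O) = 68 - 4*O)
X(C, q) = -99 (X(C, q) = -9*((11 + q) - q) = -9*11 = -99)
(10154 + X(-14, -2))/(24895 + F(-203, -49)) = (10154 - 99)/(24895 + (68 - 4*(-203))) = 10055/(24895 + (68 + 812)) = 10055/(24895 + 880) = 10055/25775 = 10055*(1/25775) = 2011/5155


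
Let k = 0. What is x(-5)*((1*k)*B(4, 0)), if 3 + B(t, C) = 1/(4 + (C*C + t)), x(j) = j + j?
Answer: 0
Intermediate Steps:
x(j) = 2*j
B(t, C) = -3 + 1/(4 + t + C²) (B(t, C) = -3 + 1/(4 + (C*C + t)) = -3 + 1/(4 + (C² + t)) = -3 + 1/(4 + (t + C²)) = -3 + 1/(4 + t + C²))
x(-5)*((1*k)*B(4, 0)) = (2*(-5))*((1*0)*((-11 - 3*4 - 3*0²)/(4 + 4 + 0²))) = -0*(-11 - 12 - 3*0)/(4 + 4 + 0) = -0*(-11 - 12 + 0)/8 = -0*(⅛)*(-23) = -0*(-23)/8 = -10*0 = 0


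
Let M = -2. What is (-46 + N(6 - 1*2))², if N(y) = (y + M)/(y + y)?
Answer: 33489/16 ≈ 2093.1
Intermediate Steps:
N(y) = (-2 + y)/(2*y) (N(y) = (y - 2)/(y + y) = (-2 + y)/((2*y)) = (-2 + y)*(1/(2*y)) = (-2 + y)/(2*y))
(-46 + N(6 - 1*2))² = (-46 + (-2 + (6 - 1*2))/(2*(6 - 1*2)))² = (-46 + (-2 + (6 - 2))/(2*(6 - 2)))² = (-46 + (½)*(-2 + 4)/4)² = (-46 + (½)*(¼)*2)² = (-46 + ¼)² = (-183/4)² = 33489/16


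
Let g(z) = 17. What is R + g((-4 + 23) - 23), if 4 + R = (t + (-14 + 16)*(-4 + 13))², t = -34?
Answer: 269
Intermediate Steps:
R = 252 (R = -4 + (-34 + (-14 + 16)*(-4 + 13))² = -4 + (-34 + 2*9)² = -4 + (-34 + 18)² = -4 + (-16)² = -4 + 256 = 252)
R + g((-4 + 23) - 23) = 252 + 17 = 269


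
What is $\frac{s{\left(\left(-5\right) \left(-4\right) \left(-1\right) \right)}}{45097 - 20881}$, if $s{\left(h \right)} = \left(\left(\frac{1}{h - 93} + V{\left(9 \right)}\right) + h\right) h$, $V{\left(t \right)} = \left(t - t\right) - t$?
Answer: $\frac{8195}{342051} \approx 0.023958$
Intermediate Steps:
$V{\left(t \right)} = - t$ ($V{\left(t \right)} = 0 - t = - t$)
$s{\left(h \right)} = h \left(-9 + h + \frac{1}{-93 + h}\right)$ ($s{\left(h \right)} = \left(\left(\frac{1}{h - 93} - 9\right) + h\right) h = \left(\left(\frac{1}{-93 + h} - 9\right) + h\right) h = \left(\left(-9 + \frac{1}{-93 + h}\right) + h\right) h = \left(-9 + h + \frac{1}{-93 + h}\right) h = h \left(-9 + h + \frac{1}{-93 + h}\right)$)
$\frac{s{\left(\left(-5\right) \left(-4\right) \left(-1\right) \right)}}{45097 - 20881} = \frac{\left(-5\right) \left(-4\right) \left(-1\right) \frac{1}{-93 + \left(-5\right) \left(-4\right) \left(-1\right)} \left(838 + \left(\left(-5\right) \left(-4\right) \left(-1\right)\right)^{2} - 102 \left(-5\right) \left(-4\right) \left(-1\right)\right)}{45097 - 20881} = \frac{20 \left(-1\right) \frac{1}{-93 + 20 \left(-1\right)} \left(838 + \left(20 \left(-1\right)\right)^{2} - 102 \cdot 20 \left(-1\right)\right)}{24216} = - \frac{20 \left(838 + \left(-20\right)^{2} - -2040\right)}{-93 - 20} \cdot \frac{1}{24216} = - \frac{20 \left(838 + 400 + 2040\right)}{-113} \cdot \frac{1}{24216} = \left(-20\right) \left(- \frac{1}{113}\right) 3278 \cdot \frac{1}{24216} = \frac{65560}{113} \cdot \frac{1}{24216} = \frac{8195}{342051}$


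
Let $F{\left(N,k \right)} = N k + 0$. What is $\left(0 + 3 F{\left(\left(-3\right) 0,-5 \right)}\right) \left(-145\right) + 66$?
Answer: $66$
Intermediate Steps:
$F{\left(N,k \right)} = N k$
$\left(0 + 3 F{\left(\left(-3\right) 0,-5 \right)}\right) \left(-145\right) + 66 = \left(0 + 3 \left(-3\right) 0 \left(-5\right)\right) \left(-145\right) + 66 = \left(0 + 3 \cdot 0 \left(-5\right)\right) \left(-145\right) + 66 = \left(0 + 3 \cdot 0\right) \left(-145\right) + 66 = \left(0 + 0\right) \left(-145\right) + 66 = 0 \left(-145\right) + 66 = 0 + 66 = 66$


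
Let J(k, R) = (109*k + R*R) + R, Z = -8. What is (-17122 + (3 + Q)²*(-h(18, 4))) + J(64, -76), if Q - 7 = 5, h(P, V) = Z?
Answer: -2646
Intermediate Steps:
h(P, V) = -8
J(k, R) = R + R² + 109*k (J(k, R) = (109*k + R²) + R = (R² + 109*k) + R = R + R² + 109*k)
Q = 12 (Q = 7 + 5 = 12)
(-17122 + (3 + Q)²*(-h(18, 4))) + J(64, -76) = (-17122 + (3 + 12)²*(-1*(-8))) + (-76 + (-76)² + 109*64) = (-17122 + 15²*8) + (-76 + 5776 + 6976) = (-17122 + 225*8) + 12676 = (-17122 + 1800) + 12676 = -15322 + 12676 = -2646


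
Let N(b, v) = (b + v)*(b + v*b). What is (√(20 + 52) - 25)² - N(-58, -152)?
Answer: 1839877 - 300*√2 ≈ 1.8395e+6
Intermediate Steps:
N(b, v) = (b + v)*(b + b*v)
(√(20 + 52) - 25)² - N(-58, -152) = (√(20 + 52) - 25)² - (-58)*(-58 - 152 + (-152)² - 58*(-152)) = (√72 - 25)² - (-58)*(-58 - 152 + 23104 + 8816) = (6*√2 - 25)² - (-58)*31710 = (-25 + 6*√2)² - 1*(-1839180) = (-25 + 6*√2)² + 1839180 = 1839180 + (-25 + 6*√2)²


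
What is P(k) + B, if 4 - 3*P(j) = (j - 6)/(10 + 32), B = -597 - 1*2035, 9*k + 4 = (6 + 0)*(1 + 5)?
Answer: -1491577/567 ≈ -2630.6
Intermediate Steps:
k = 32/9 (k = -4/9 + ((6 + 0)*(1 + 5))/9 = -4/9 + (6*6)/9 = -4/9 + (1/9)*36 = -4/9 + 4 = 32/9 ≈ 3.5556)
B = -2632 (B = -597 - 2035 = -2632)
P(j) = 29/21 - j/126 (P(j) = 4/3 - (j - 6)/(3*(10 + 32)) = 4/3 - (-6 + j)/(3*42) = 4/3 - (-1/7 + j/42)/3 = 4/3 + (1/21 - j/126) = 29/21 - j/126)
P(k) + B = (29/21 - 1/126*32/9) - 2632 = (29/21 - 16/567) - 2632 = 767/567 - 2632 = -1491577/567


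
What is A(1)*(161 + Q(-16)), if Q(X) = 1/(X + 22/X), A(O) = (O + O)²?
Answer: 89484/139 ≈ 643.77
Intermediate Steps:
A(O) = 4*O² (A(O) = (2*O)² = 4*O²)
A(1)*(161 + Q(-16)) = (4*1²)*(161 - 16/(22 + (-16)²)) = (4*1)*(161 - 16/(22 + 256)) = 4*(161 - 16/278) = 4*(161 - 16*1/278) = 4*(161 - 8/139) = 4*(22371/139) = 89484/139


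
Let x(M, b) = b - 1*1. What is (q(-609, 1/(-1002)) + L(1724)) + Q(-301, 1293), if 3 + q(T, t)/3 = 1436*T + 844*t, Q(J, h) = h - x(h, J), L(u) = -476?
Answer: -437951576/167 ≈ -2.6225e+6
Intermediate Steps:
x(M, b) = -1 + b (x(M, b) = b - 1 = -1 + b)
Q(J, h) = 1 + h - J (Q(J, h) = h - (-1 + J) = h + (1 - J) = 1 + h - J)
q(T, t) = -9 + 2532*t + 4308*T (q(T, t) = -9 + 3*(1436*T + 844*t) = -9 + 3*(844*t + 1436*T) = -9 + (2532*t + 4308*T) = -9 + 2532*t + 4308*T)
(q(-609, 1/(-1002)) + L(1724)) + Q(-301, 1293) = ((-9 + 2532/(-1002) + 4308*(-609)) - 476) + (1 + 1293 - 1*(-301)) = ((-9 + 2532*(-1/1002) - 2623572) - 476) + (1 + 1293 + 301) = ((-9 - 422/167 - 2623572) - 476) + 1595 = (-438138449/167 - 476) + 1595 = -438217941/167 + 1595 = -437951576/167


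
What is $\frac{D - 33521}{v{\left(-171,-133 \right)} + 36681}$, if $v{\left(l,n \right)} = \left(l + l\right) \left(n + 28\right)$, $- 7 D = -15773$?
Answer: $- \frac{72958}{169379} \approx -0.43074$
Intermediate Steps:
$D = \frac{15773}{7}$ ($D = \left(- \frac{1}{7}\right) \left(-15773\right) = \frac{15773}{7} \approx 2253.3$)
$v{\left(l,n \right)} = 2 l \left(28 + n\right)$
$\frac{D - 33521}{v{\left(-171,-133 \right)} + 36681} = \frac{\frac{15773}{7} - 33521}{2 \left(-171\right) \left(28 - 133\right) + 36681} = - \frac{218874}{7 \left(2 \left(-171\right) \left(-105\right) + 36681\right)} = - \frac{218874}{7 \left(35910 + 36681\right)} = - \frac{218874}{7 \cdot 72591} = \left(- \frac{218874}{7}\right) \frac{1}{72591} = - \frac{72958}{169379}$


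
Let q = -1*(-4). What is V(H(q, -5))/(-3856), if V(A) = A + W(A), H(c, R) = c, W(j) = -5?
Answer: 1/3856 ≈ 0.00025934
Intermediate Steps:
q = 4
V(A) = -5 + A (V(A) = A - 5 = -5 + A)
V(H(q, -5))/(-3856) = (-5 + 4)/(-3856) = -1*(-1/3856) = 1/3856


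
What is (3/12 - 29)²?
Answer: 13225/16 ≈ 826.56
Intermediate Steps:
(3/12 - 29)² = (3*(1/12) - 29)² = (¼ - 29)² = (-115/4)² = 13225/16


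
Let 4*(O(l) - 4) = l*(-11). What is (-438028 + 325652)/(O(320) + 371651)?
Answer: -112376/370775 ≈ -0.30308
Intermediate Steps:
O(l) = 4 - 11*l/4 (O(l) = 4 + (l*(-11))/4 = 4 + (-11*l)/4 = 4 - 11*l/4)
(-438028 + 325652)/(O(320) + 371651) = (-438028 + 325652)/((4 - 11/4*320) + 371651) = -112376/((4 - 880) + 371651) = -112376/(-876 + 371651) = -112376/370775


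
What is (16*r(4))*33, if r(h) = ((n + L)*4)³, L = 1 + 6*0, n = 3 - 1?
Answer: 912384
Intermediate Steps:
n = 2
L = 1 (L = 1 + 0 = 1)
r(h) = 1728 (r(h) = ((2 + 1)*4)³ = (3*4)³ = 12³ = 1728)
(16*r(4))*33 = (16*1728)*33 = 27648*33 = 912384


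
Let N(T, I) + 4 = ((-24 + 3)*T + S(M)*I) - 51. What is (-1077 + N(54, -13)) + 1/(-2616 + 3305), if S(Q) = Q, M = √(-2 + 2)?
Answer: -1561273/689 ≈ -2266.0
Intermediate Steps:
M = 0 (M = √0 = 0)
N(T, I) = -55 - 21*T (N(T, I) = -4 + (((-24 + 3)*T + 0*I) - 51) = -4 + ((-21*T + 0) - 51) = -4 + (-21*T - 51) = -4 + (-51 - 21*T) = -55 - 21*T)
(-1077 + N(54, -13)) + 1/(-2616 + 3305) = (-1077 + (-55 - 21*54)) + 1/(-2616 + 3305) = (-1077 + (-55 - 1134)) + 1/689 = (-1077 - 1189) + 1/689 = -2266 + 1/689 = -1561273/689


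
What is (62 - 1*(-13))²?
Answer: 5625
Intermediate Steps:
(62 - 1*(-13))² = (62 + 13)² = 75² = 5625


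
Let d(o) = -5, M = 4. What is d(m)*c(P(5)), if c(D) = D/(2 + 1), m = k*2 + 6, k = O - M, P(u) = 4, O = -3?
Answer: -20/3 ≈ -6.6667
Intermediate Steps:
k = -7 (k = -3 - 1*4 = -3 - 4 = -7)
m = -8 (m = -7*2 + 6 = -14 + 6 = -8)
c(D) = D/3
d(m)*c(P(5)) = -5*4/3 = -20/3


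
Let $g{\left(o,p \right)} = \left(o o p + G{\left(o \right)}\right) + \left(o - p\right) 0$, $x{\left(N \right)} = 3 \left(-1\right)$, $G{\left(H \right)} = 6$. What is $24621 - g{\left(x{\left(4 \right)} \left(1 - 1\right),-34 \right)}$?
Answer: $24615$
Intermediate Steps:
$x{\left(N \right)} = -3$
$g{\left(o,p \right)} = 6 + p o^{2}$ ($g{\left(o,p \right)} = \left(o o p + 6\right) + \left(o - p\right) 0 = \left(o^{2} p + 6\right) + 0 = \left(p o^{2} + 6\right) + 0 = \left(6 + p o^{2}\right) + 0 = 6 + p o^{2}$)
$24621 - g{\left(x{\left(4 \right)} \left(1 - 1\right),-34 \right)} = 24621 - \left(6 - 34 \left(- 3 \left(1 - 1\right)\right)^{2}\right) = 24621 - \left(6 - 34 \left(\left(-3\right) 0\right)^{2}\right) = 24621 - \left(6 - 34 \cdot 0^{2}\right) = 24621 - \left(6 - 0\right) = 24621 - \left(6 + 0\right) = 24621 - 6 = 24615$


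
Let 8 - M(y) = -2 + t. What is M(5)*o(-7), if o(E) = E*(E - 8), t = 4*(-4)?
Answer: 2730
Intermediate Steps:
t = -16
M(y) = 26 (M(y) = 8 - (-2 - 16) = 8 - 1*(-18) = 8 + 18 = 26)
o(E) = E*(-8 + E)
M(5)*o(-7) = 26*(-7*(-8 - 7)) = 26*(-7*(-15)) = 26*105 = 2730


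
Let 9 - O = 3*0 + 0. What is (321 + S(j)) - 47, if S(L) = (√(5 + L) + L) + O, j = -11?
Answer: 272 + I*√6 ≈ 272.0 + 2.4495*I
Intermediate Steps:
O = 9 (O = 9 - (3*0 + 0) = 9 - (0 + 0) = 9 - 1*0 = 9 + 0 = 9)
S(L) = 9 + L + √(5 + L) (S(L) = (√(5 + L) + L) + 9 = (L + √(5 + L)) + 9 = 9 + L + √(5 + L))
(321 + S(j)) - 47 = (321 + (9 - 11 + √(5 - 11))) - 47 = (321 + (9 - 11 + √(-6))) - 47 = (321 + (9 - 11 + I*√6)) - 47 = (321 + (-2 + I*√6)) - 47 = (319 + I*√6) - 47 = 272 + I*√6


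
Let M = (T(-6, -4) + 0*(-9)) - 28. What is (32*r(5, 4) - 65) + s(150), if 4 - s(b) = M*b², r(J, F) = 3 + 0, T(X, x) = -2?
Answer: 675035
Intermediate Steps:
r(J, F) = 3
M = -30 (M = (-2 + 0*(-9)) - 28 = (-2 + 0) - 28 = -2 - 28 = -30)
s(b) = 4 + 30*b² (s(b) = 4 - (-30)*b² = 4 + 30*b²)
(32*r(5, 4) - 65) + s(150) = (32*3 - 65) + (4 + 30*150²) = (96 - 65) + (4 + 30*22500) = 31 + (4 + 675000) = 31 + 675004 = 675035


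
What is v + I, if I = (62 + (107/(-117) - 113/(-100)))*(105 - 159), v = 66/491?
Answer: -1072184733/319150 ≈ -3359.5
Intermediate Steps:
v = 66/491 (v = 66*(1/491) = 66/491 ≈ 0.13442)
I = -2183763/650 (I = (62 + (107*(-1/117) - 113*(-1/100)))*(-54) = (62 + (-107/117 + 113/100))*(-54) = (62 + 2521/11700)*(-54) = (727921/11700)*(-54) = -2183763/650 ≈ -3359.6)
v + I = 66/491 - 2183763/650 = -1072184733/319150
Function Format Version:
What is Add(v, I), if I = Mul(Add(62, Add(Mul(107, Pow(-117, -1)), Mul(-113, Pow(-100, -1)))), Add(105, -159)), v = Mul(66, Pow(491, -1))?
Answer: Rational(-1072184733, 319150) ≈ -3359.5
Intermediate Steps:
v = Rational(66, 491) (v = Mul(66, Rational(1, 491)) = Rational(66, 491) ≈ 0.13442)
I = Rational(-2183763, 650) (I = Mul(Add(62, Add(Mul(107, Rational(-1, 117)), Mul(-113, Rational(-1, 100)))), -54) = Mul(Add(62, Add(Rational(-107, 117), Rational(113, 100))), -54) = Mul(Add(62, Rational(2521, 11700)), -54) = Mul(Rational(727921, 11700), -54) = Rational(-2183763, 650) ≈ -3359.6)
Add(v, I) = Add(Rational(66, 491), Rational(-2183763, 650)) = Rational(-1072184733, 319150)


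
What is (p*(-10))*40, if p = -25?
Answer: 10000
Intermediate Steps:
(p*(-10))*40 = -25*(-10)*40 = 250*40 = 10000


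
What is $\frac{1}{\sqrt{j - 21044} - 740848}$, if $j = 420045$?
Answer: $- \frac{740848}{548855360103} - \frac{\sqrt{399001}}{548855360103} \approx -1.351 \cdot 10^{-6}$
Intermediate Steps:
$\frac{1}{\sqrt{j - 21044} - 740848} = \frac{1}{\sqrt{420045 - 21044} - 740848} = \frac{1}{\sqrt{399001} - 740848} = \frac{1}{-740848 + \sqrt{399001}}$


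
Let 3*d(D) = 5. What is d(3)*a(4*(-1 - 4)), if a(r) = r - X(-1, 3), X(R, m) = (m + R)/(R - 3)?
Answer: -65/2 ≈ -32.500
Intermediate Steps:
X(R, m) = (R + m)/(-3 + R)
a(r) = ½ + r (a(r) = r - (-1 + 3)/(-3 - 1) = r - 2/(-4) = r - (-1)*2/4 = r - 1*(-½) = r + ½ = ½ + r)
d(D) = 5/3 (d(D) = (⅓)*5 = 5/3)
d(3)*a(4*(-1 - 4)) = 5*(½ + 4*(-1 - 4))/3 = 5*(½ + 4*(-5))/3 = 5*(½ - 20)/3 = (5/3)*(-39/2) = -65/2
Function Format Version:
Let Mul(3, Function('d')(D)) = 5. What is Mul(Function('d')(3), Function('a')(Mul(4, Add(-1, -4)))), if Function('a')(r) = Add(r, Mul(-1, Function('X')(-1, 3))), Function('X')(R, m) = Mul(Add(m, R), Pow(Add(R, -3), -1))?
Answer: Rational(-65, 2) ≈ -32.500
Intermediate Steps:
Function('X')(R, m) = Mul(Pow(Add(-3, R), -1), Add(R, m)) (Function('X')(R, m) = Mul(Add(R, m), Pow(Add(-3, R), -1)) = Mul(Pow(Add(-3, R), -1), Add(R, m)))
Function('a')(r) = Add(Rational(1, 2), r) (Function('a')(r) = Add(r, Mul(-1, Mul(Pow(Add(-3, -1), -1), Add(-1, 3)))) = Add(r, Mul(-1, Mul(Pow(-4, -1), 2))) = Add(r, Mul(-1, Mul(Rational(-1, 4), 2))) = Add(r, Mul(-1, Rational(-1, 2))) = Add(r, Rational(1, 2)) = Add(Rational(1, 2), r))
Function('d')(D) = Rational(5, 3) (Function('d')(D) = Mul(Rational(1, 3), 5) = Rational(5, 3))
Mul(Function('d')(3), Function('a')(Mul(4, Add(-1, -4)))) = Mul(Rational(5, 3), Add(Rational(1, 2), Mul(4, Add(-1, -4)))) = Mul(Rational(5, 3), Add(Rational(1, 2), Mul(4, -5))) = Mul(Rational(5, 3), Add(Rational(1, 2), -20)) = Mul(Rational(5, 3), Rational(-39, 2)) = Rational(-65, 2)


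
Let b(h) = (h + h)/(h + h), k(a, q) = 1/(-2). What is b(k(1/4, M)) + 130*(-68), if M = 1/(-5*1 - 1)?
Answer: -8839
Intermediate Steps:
M = -⅙ (M = 1/(-5 - 1) = 1/(-6) = -⅙ ≈ -0.16667)
k(a, q) = -½ (k(a, q) = 1*(-½) = -½)
b(h) = 1 (b(h) = (2*h)/((2*h)) = (2*h)*(1/(2*h)) = 1)
b(k(1/4, M)) + 130*(-68) = 1 + 130*(-68) = 1 - 8840 = -8839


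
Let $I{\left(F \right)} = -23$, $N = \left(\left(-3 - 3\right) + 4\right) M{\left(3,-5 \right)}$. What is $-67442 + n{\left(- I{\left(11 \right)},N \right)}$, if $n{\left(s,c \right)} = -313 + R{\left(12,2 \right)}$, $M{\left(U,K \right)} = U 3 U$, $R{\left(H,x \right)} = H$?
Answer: $-67743$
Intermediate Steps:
$M{\left(U,K \right)} = 3 U^{2}$ ($M{\left(U,K \right)} = 3 U U = 3 U^{2}$)
$N = -54$ ($N = \left(\left(-3 - 3\right) + 4\right) 3 \cdot 3^{2} = \left(-6 + 4\right) 3 \cdot 9 = \left(-2\right) 27 = -54$)
$n{\left(s,c \right)} = -301$ ($n{\left(s,c \right)} = -313 + 12 = -301$)
$-67442 + n{\left(- I{\left(11 \right)},N \right)} = -67442 - 301 = -67743$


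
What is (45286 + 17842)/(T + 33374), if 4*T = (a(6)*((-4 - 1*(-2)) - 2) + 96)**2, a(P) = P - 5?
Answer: 2428/1365 ≈ 1.7788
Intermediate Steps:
a(P) = -5 + P
T = 2116 (T = ((-5 + 6)*((-4 - 1*(-2)) - 2) + 96)**2/4 = (1*((-4 + 2) - 2) + 96)**2/4 = (1*(-2 - 2) + 96)**2/4 = (1*(-4) + 96)**2/4 = (-4 + 96)**2/4 = (1/4)*92**2 = (1/4)*8464 = 2116)
(45286 + 17842)/(T + 33374) = (45286 + 17842)/(2116 + 33374) = 63128/35490 = 63128*(1/35490) = 2428/1365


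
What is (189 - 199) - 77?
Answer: -87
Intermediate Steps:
(189 - 199) - 77 = -10 - 77 = -87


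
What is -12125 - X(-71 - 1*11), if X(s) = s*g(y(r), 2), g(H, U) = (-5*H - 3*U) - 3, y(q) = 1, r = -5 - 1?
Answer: -13273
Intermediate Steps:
r = -6
g(H, U) = -3 - 5*H - 3*U
X(s) = -14*s (X(s) = s*(-3 - 5*1 - 3*2) = s*(-3 - 5 - 6) = s*(-14) = -14*s)
-12125 - X(-71 - 1*11) = -12125 - (-14)*(-71 - 1*11) = -12125 - (-14)*(-71 - 11) = -12125 - (-14)*(-82) = -12125 - 1*1148 = -12125 - 1148 = -13273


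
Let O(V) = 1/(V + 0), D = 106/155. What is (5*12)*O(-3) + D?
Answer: -2994/155 ≈ -19.316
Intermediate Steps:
D = 106/155 (D = 106*(1/155) = 106/155 ≈ 0.68387)
O(V) = 1/V
(5*12)*O(-3) + D = (5*12)/(-3) + 106/155 = 60*(-1/3) + 106/155 = -20 + 106/155 = -2994/155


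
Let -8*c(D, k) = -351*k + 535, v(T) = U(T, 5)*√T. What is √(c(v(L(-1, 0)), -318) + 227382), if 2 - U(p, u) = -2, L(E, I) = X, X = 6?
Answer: √3413806/4 ≈ 461.91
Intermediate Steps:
L(E, I) = 6
U(p, u) = 4 (U(p, u) = 2 - 1*(-2) = 2 + 2 = 4)
v(T) = 4*√T
c(D, k) = -535/8 + 351*k/8 (c(D, k) = -(-351*k + 535)/8 = -(535 - 351*k)/8 = -535/8 + 351*k/8)
√(c(v(L(-1, 0)), -318) + 227382) = √((-535/8 + (351/8)*(-318)) + 227382) = √((-535/8 - 55809/4) + 227382) = √(-112153/8 + 227382) = √(1706903/8) = √3413806/4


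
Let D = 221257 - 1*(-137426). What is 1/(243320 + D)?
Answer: 1/602003 ≈ 1.6611e-6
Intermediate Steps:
D = 358683 (D = 221257 + 137426 = 358683)
1/(243320 + D) = 1/(243320 + 358683) = 1/602003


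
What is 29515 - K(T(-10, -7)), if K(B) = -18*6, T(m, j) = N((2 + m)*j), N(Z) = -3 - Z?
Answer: 29623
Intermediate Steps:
T(m, j) = -3 - j*(2 + m) (T(m, j) = -3 - (2 + m)*j = -3 - j*(2 + m))
K(B) = -108
29515 - K(T(-10, -7)) = 29515 - 1*(-108) = 29515 + 108 = 29623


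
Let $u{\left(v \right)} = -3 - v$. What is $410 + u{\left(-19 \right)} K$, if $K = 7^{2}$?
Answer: $1194$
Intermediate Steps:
$K = 49$
$410 + u{\left(-19 \right)} K = 410 + \left(-3 - -19\right) 49 = 410 + \left(-3 + 19\right) 49 = 410 + 16 \cdot 49 = 410 + 784 = 1194$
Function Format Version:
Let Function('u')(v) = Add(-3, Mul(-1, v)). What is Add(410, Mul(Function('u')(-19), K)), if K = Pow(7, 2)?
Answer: 1194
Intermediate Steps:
K = 49
Add(410, Mul(Function('u')(-19), K)) = Add(410, Mul(Add(-3, Mul(-1, -19)), 49)) = Add(410, Mul(Add(-3, 19), 49)) = Add(410, Mul(16, 49)) = Add(410, 784) = 1194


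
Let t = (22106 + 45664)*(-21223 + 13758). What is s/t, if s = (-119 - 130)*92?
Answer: 3818/84317175 ≈ 4.5281e-5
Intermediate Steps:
s = -22908 (s = -249*92 = -22908)
t = -505903050 (t = 67770*(-7465) = -505903050)
s/t = -22908/(-505903050) = -22908*(-1/505903050) = 3818/84317175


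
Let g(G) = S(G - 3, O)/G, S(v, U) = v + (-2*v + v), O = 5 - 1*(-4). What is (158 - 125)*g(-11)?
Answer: 0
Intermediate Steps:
O = 9 (O = 5 + 4 = 9)
S(v, U) = 0 (S(v, U) = v - v = 0)
g(G) = 0 (g(G) = 0/G = 0)
(158 - 125)*g(-11) = (158 - 125)*0 = 33*0 = 0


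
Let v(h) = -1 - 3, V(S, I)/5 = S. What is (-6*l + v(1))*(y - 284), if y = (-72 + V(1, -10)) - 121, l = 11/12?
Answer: 4484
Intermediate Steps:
V(S, I) = 5*S
v(h) = -4
l = 11/12 (l = 11*(1/12) = 11/12 ≈ 0.91667)
y = -188 (y = (-72 + 5*1) - 121 = (-72 + 5) - 121 = -67 - 121 = -188)
(-6*l + v(1))*(y - 284) = (-6*11/12 - 4)*(-188 - 284) = (-11/2 - 4)*(-472) = -19/2*(-472) = 4484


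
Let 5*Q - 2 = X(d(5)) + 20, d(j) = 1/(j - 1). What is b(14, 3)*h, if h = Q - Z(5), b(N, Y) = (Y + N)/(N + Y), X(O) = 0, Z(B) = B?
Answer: -⅗ ≈ -0.60000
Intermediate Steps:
d(j) = 1/(-1 + j)
b(N, Y) = 1 (b(N, Y) = (N + Y)/(N + Y) = 1)
Q = 22/5 (Q = ⅖ + (0 + 20)/5 = ⅖ + (⅕)*20 = ⅖ + 4 = 22/5 ≈ 4.4000)
h = -⅗ (h = 22/5 - 1*5 = 22/5 - 5 = -⅗ ≈ -0.60000)
b(14, 3)*h = 1*(-⅗) = -⅗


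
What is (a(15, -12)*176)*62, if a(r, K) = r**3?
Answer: 36828000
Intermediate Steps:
(a(15, -12)*176)*62 = (15**3*176)*62 = (3375*176)*62 = 594000*62 = 36828000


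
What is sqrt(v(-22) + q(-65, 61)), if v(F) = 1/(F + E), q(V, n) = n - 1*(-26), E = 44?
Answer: sqrt(42130)/22 ≈ 9.3298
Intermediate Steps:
q(V, n) = 26 + n (q(V, n) = n + 26 = 26 + n)
v(F) = 1/(44 + F) (v(F) = 1/(F + 44) = 1/(44 + F))
sqrt(v(-22) + q(-65, 61)) = sqrt(1/(44 - 22) + (26 + 61)) = sqrt(1/22 + 87) = sqrt(1915/22) = sqrt(42130)/22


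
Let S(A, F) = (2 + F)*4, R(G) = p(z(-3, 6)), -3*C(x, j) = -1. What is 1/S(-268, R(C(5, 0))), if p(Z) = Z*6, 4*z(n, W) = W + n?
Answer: 1/26 ≈ 0.038462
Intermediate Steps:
z(n, W) = W/4 + n/4 (z(n, W) = (W + n)/4 = W/4 + n/4)
p(Z) = 6*Z
C(x, j) = 1/3 (C(x, j) = -1/3*(-1) = 1/3)
R(G) = 9/2 (R(G) = 6*((1/4)*6 + (1/4)*(-3)) = 6*(3/2 - 3/4) = 6*(3/4) = 9/2)
S(A, F) = 8 + 4*F
1/S(-268, R(C(5, 0))) = 1/(8 + 4*(9/2)) = 1/(8 + 18) = 1/26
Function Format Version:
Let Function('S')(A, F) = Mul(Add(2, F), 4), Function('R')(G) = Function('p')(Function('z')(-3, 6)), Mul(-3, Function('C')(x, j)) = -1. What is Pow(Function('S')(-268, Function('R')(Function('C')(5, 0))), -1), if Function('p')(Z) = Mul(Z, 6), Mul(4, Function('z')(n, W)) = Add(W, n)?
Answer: Rational(1, 26) ≈ 0.038462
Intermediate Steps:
Function('z')(n, W) = Add(Mul(Rational(1, 4), W), Mul(Rational(1, 4), n)) (Function('z')(n, W) = Mul(Rational(1, 4), Add(W, n)) = Add(Mul(Rational(1, 4), W), Mul(Rational(1, 4), n)))
Function('p')(Z) = Mul(6, Z)
Function('C')(x, j) = Rational(1, 3) (Function('C')(x, j) = Mul(Rational(-1, 3), -1) = Rational(1, 3))
Function('R')(G) = Rational(9, 2) (Function('R')(G) = Mul(6, Add(Mul(Rational(1, 4), 6), Mul(Rational(1, 4), -3))) = Mul(6, Add(Rational(3, 2), Rational(-3, 4))) = Mul(6, Rational(3, 4)) = Rational(9, 2))
Function('S')(A, F) = Add(8, Mul(4, F))
Pow(Function('S')(-268, Function('R')(Function('C')(5, 0))), -1) = Pow(Add(8, Mul(4, Rational(9, 2))), -1) = Pow(Add(8, 18), -1) = Pow(26, -1) = Rational(1, 26)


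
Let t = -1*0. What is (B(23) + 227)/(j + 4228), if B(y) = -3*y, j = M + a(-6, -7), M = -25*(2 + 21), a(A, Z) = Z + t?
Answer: 79/1823 ≈ 0.043335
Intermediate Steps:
t = 0
a(A, Z) = Z (a(A, Z) = Z + 0 = Z)
M = -575 (M = -25*23 = -575)
j = -582 (j = -575 - 7 = -582)
(B(23) + 227)/(j + 4228) = (-3*23 + 227)/(-582 + 4228) = (-69 + 227)/3646 = 158*(1/3646) = 79/1823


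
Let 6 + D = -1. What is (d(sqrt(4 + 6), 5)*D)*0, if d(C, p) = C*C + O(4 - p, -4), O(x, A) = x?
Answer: 0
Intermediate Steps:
D = -7 (D = -6 - 1 = -7)
d(C, p) = 4 + C**2 - p (d(C, p) = C*C + (4 - p) = C**2 + (4 - p) = 4 + C**2 - p)
(d(sqrt(4 + 6), 5)*D)*0 = ((4 + (sqrt(4 + 6))**2 - 1*5)*(-7))*0 = ((4 + (sqrt(10))**2 - 5)*(-7))*0 = ((4 + 10 - 5)*(-7))*0 = (9*(-7))*0 = -63*0 = 0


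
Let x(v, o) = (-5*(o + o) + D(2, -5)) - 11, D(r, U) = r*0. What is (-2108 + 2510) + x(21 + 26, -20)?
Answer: 591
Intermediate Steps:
D(r, U) = 0
x(v, o) = -11 - 10*o (x(v, o) = (-5*(o + o) + 0) - 11 = (-10*o + 0) - 11 = -10*o - 11 = -11 - 10*o)
(-2108 + 2510) + x(21 + 26, -20) = (-2108 + 2510) + (-11 - 10*(-20)) = 402 + (-11 + 200) = 402 + 189 = 591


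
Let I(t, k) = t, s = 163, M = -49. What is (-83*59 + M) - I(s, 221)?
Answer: -5109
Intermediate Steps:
(-83*59 + M) - I(s, 221) = (-83*59 - 49) - 1*163 = (-4897 - 49) - 163 = -4946 - 163 = -5109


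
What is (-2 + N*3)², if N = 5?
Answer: 169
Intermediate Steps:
(-2 + N*3)² = (-2 + 5*3)² = (-2 + 15)² = 13² = 169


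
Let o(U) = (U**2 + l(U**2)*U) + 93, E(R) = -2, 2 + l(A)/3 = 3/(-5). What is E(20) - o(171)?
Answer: -140011/5 ≈ -28002.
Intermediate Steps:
l(A) = -39/5 (l(A) = -6 + 3*(3/(-5)) = -6 + 3*(3*(-1/5)) = -6 + 3*(-3/5) = -6 - 9/5 = -39/5)
o(U) = 93 + U**2 - 39*U/5 (o(U) = (U**2 - 39*U/5) + 93 = 93 + U**2 - 39*U/5)
E(20) - o(171) = -2 - (93 + 171**2 - 39/5*171) = -2 - (93 + 29241 - 6669/5) = -2 - 1*140001/5 = -2 - 140001/5 = -140011/5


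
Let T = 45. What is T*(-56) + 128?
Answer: -2392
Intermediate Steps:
T*(-56) + 128 = 45*(-56) + 128 = -2520 + 128 = -2392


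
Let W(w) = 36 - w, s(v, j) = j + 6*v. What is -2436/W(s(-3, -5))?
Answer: -2436/59 ≈ -41.288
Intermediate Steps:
-2436/W(s(-3, -5)) = -2436/(36 - (-5 + 6*(-3))) = -2436/(36 - (-5 - 18)) = -2436/(36 - 1*(-23)) = -2436/(36 + 23) = -2436/59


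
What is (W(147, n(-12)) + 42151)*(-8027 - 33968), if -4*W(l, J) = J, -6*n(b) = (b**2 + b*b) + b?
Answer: -3541228375/2 ≈ -1.7706e+9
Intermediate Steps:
n(b) = -b**2/3 - b/6 (n(b) = -((b**2 + b*b) + b)/6 = -((b**2 + b**2) + b)/6 = -(2*b**2 + b)/6 = -(b + 2*b**2)/6 = -b**2/3 - b/6)
W(l, J) = -J/4
(W(147, n(-12)) + 42151)*(-8027 - 33968) = (-(-1)*(-12)*(1 + 2*(-12))/24 + 42151)*(-8027 - 33968) = (-(-1)*(-12)*(1 - 24)/24 + 42151)*(-41995) = (-(-1)*(-12)*(-23)/24 + 42151)*(-41995) = (-1/4*(-46) + 42151)*(-41995) = (23/2 + 42151)*(-41995) = (84325/2)*(-41995) = -3541228375/2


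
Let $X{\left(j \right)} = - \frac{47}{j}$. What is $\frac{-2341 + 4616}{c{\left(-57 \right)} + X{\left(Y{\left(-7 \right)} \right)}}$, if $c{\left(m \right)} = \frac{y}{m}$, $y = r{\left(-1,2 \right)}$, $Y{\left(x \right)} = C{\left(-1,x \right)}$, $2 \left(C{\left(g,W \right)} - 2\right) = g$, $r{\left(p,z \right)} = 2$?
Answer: $- \frac{43225}{596} \approx -72.525$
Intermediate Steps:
$C{\left(g,W \right)} = 2 + \frac{g}{2}$
$Y{\left(x \right)} = \frac{3}{2}$ ($Y{\left(x \right)} = 2 + \frac{1}{2} \left(-1\right) = 2 - \frac{1}{2} = \frac{3}{2}$)
$y = 2$
$c{\left(m \right)} = \frac{2}{m}$
$\frac{-2341 + 4616}{c{\left(-57 \right)} + X{\left(Y{\left(-7 \right)} \right)}} = \frac{-2341 + 4616}{\frac{2}{-57} - \frac{47}{\frac{3}{2}}} = \frac{2275}{2 \left(- \frac{1}{57}\right) - \frac{94}{3}} = \frac{2275}{- \frac{2}{57} - \frac{94}{3}} = \frac{2275}{- \frac{596}{19}} = 2275 \left(- \frac{19}{596}\right) = - \frac{43225}{596}$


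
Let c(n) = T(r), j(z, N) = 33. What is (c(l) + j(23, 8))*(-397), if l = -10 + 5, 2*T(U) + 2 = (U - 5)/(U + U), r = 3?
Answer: -75827/6 ≈ -12638.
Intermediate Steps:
T(U) = -1 + (-5 + U)/(4*U) (T(U) = -1 + ((U - 5)/(U + U))/2 = -1 + ((-5 + U)/((2*U)))/2 = -1 + ((-5 + U)*(1/(2*U)))/2 = -1 + ((-5 + U)/(2*U))/2 = -1 + (-5 + U)/(4*U))
l = -5
c(n) = -7/6 (c(n) = (1/4)*(-5 - 3*3)/3 = (1/4)*(1/3)*(-5 - 9) = (1/4)*(1/3)*(-14) = -7/6)
(c(l) + j(23, 8))*(-397) = (-7/6 + 33)*(-397) = (191/6)*(-397) = -75827/6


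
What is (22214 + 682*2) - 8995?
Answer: 14583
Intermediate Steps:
(22214 + 682*2) - 8995 = (22214 + 1364) - 8995 = 23578 - 8995 = 14583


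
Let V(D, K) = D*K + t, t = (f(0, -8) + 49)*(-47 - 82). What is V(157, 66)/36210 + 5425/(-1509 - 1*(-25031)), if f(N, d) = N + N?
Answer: 24290971/70977635 ≈ 0.34223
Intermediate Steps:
f(N, d) = 2*N
t = -6321 (t = (2*0 + 49)*(-47 - 82) = (0 + 49)*(-129) = 49*(-129) = -6321)
V(D, K) = -6321 + D*K (V(D, K) = D*K - 6321 = -6321 + D*K)
V(157, 66)/36210 + 5425/(-1509 - 1*(-25031)) = (-6321 + 157*66)/36210 + 5425/(-1509 - 1*(-25031)) = (-6321 + 10362)*(1/36210) + 5425/(-1509 + 25031) = 4041*(1/36210) + 5425/23522 = 1347/12070 + 5425*(1/23522) = 1347/12070 + 5425/23522 = 24290971/70977635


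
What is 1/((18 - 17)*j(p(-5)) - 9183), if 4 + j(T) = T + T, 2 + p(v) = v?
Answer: -1/9201 ≈ -0.00010868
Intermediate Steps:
p(v) = -2 + v
j(T) = -4 + 2*T (j(T) = -4 + (T + T) = -4 + 2*T)
1/((18 - 17)*j(p(-5)) - 9183) = 1/((18 - 17)*(-4 + 2*(-2 - 5)) - 9183) = 1/(1*(-4 + 2*(-7)) - 9183) = 1/(1*(-4 - 14) - 9183) = 1/(1*(-18) - 9183) = 1/(-18 - 9183) = 1/(-9201) = -1/9201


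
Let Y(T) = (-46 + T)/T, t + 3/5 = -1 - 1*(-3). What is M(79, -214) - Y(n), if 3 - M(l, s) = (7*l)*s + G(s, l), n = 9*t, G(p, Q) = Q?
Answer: 7450925/63 ≈ 1.1827e+5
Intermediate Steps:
t = 7/5 (t = -3/5 + (-1 - 1*(-3)) = -3/5 + (-1 + 3) = -3/5 + 2 = 7/5 ≈ 1.4000)
n = 63/5 (n = 9*(7/5) = 63/5 ≈ 12.600)
Y(T) = (-46 + T)/T
M(l, s) = 3 - l - 7*l*s (M(l, s) = 3 - ((7*l)*s + l) = 3 - (7*l*s + l) = 3 - (l + 7*l*s) = 3 + (-l - 7*l*s) = 3 - l - 7*l*s)
M(79, -214) - Y(n) = (3 - 1*79 - 7*79*(-214)) - (-46 + 63/5)/63/5 = (3 - 79 + 118342) - 5*(-167)/(63*5) = 118266 - 1*(-167/63) = 118266 + 167/63 = 7450925/63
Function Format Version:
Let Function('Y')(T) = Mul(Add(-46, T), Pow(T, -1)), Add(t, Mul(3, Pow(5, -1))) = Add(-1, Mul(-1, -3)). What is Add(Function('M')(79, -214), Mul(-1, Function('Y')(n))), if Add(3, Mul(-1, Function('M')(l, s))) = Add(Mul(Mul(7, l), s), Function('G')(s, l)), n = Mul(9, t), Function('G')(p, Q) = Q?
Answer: Rational(7450925, 63) ≈ 1.1827e+5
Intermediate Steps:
t = Rational(7, 5) (t = Add(Rational(-3, 5), Add(-1, Mul(-1, -3))) = Add(Rational(-3, 5), Add(-1, 3)) = Add(Rational(-3, 5), 2) = Rational(7, 5) ≈ 1.4000)
n = Rational(63, 5) (n = Mul(9, Rational(7, 5)) = Rational(63, 5) ≈ 12.600)
Function('Y')(T) = Mul(Pow(T, -1), Add(-46, T))
Function('M')(l, s) = Add(3, Mul(-1, l), Mul(-7, l, s)) (Function('M')(l, s) = Add(3, Mul(-1, Add(Mul(Mul(7, l), s), l))) = Add(3, Mul(-1, Add(Mul(7, l, s), l))) = Add(3, Mul(-1, Add(l, Mul(7, l, s)))) = Add(3, Add(Mul(-1, l), Mul(-7, l, s))) = Add(3, Mul(-1, l), Mul(-7, l, s)))
Add(Function('M')(79, -214), Mul(-1, Function('Y')(n))) = Add(Add(3, Mul(-1, 79), Mul(-7, 79, -214)), Mul(-1, Mul(Pow(Rational(63, 5), -1), Add(-46, Rational(63, 5))))) = Add(Add(3, -79, 118342), Mul(-1, Mul(Rational(5, 63), Rational(-167, 5)))) = Add(118266, Mul(-1, Rational(-167, 63))) = Add(118266, Rational(167, 63)) = Rational(7450925, 63)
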